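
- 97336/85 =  - 1146 + 74/85 = -1145.13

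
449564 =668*673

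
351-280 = 71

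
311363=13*23951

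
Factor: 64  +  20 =84=2^2 * 3^1*7^1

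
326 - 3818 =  - 3492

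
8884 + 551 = 9435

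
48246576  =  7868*6132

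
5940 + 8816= 14756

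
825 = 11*75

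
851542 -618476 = 233066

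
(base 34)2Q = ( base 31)31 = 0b1011110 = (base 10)94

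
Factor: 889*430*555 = 2^1*3^1*5^2*7^1*37^1*43^1*127^1 = 212159850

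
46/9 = 5 + 1/9 = 5.11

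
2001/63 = 667/21 = 31.76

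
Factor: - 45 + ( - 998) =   -  7^1 * 149^1 = - 1043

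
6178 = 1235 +4943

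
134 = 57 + 77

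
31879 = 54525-22646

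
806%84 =50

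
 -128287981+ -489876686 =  - 618164667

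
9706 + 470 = 10176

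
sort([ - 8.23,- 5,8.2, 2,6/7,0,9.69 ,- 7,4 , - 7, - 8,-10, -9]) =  [-10,-9, - 8.23, - 8, - 7, - 7, - 5 , 0,  6/7,2,4,8.2,  9.69 ] 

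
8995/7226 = 8995/7226 =1.24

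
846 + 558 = 1404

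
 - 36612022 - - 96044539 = 59432517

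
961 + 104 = 1065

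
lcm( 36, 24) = 72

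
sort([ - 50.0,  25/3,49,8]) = [ - 50.0,8,25/3,  49]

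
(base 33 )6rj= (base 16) 1d14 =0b1110100010100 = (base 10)7444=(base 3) 101012201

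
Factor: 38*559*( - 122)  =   - 2591524 = - 2^2*13^1*19^1*43^1*61^1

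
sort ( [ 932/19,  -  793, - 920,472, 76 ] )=[ - 920,-793,932/19 , 76,  472]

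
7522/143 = 52 + 86/143 = 52.60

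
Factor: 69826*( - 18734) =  - 1308120284 = - 2^2*17^1*19^1*29^1 *34913^1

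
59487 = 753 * 79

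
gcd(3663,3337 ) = 1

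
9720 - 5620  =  4100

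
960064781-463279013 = 496785768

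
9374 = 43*218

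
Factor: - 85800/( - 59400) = 3^ ( - 2 )* 13^1 = 13/9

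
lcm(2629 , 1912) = 21032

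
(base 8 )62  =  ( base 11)46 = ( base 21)28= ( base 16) 32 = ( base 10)50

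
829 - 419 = 410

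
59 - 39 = 20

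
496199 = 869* 571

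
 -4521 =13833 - 18354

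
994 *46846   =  46564924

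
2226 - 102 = 2124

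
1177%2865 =1177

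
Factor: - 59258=  -  2^1*29629^1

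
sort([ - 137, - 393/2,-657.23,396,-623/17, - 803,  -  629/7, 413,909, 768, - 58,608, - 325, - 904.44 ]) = [ - 904.44, - 803, - 657.23,-325 , - 393/2, - 137, - 629/7 , -58, - 623/17, 396,413,608,768 , 909 ]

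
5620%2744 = 132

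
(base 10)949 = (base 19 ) 2BI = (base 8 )1665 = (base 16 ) 3b5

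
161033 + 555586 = 716619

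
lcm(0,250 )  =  0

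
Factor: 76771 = 76771^1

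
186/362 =93/181  =  0.51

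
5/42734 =5/42734 = 0.00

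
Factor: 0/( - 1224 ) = 0 = 0^1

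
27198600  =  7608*3575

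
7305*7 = 51135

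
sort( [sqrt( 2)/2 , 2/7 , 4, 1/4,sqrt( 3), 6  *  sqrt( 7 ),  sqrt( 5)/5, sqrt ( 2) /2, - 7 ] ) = [ - 7, 1/4,2/7,  sqrt( 5) /5,sqrt( 2 ) /2, sqrt( 2 )/2,  sqrt( 3 ),4, 6* sqrt ( 7 )] 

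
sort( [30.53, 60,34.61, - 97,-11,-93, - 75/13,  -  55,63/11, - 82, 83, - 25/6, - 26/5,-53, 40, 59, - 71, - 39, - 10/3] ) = [ - 97  , - 93, - 82,  -  71, - 55,-53,-39, - 11,- 75/13, - 26/5,  -  25/6, - 10/3 , 63/11,  30.53  ,  34.61 , 40,  59, 60 , 83 ]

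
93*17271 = 1606203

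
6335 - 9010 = -2675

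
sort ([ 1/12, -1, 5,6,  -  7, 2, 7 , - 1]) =[ - 7, - 1, - 1, 1/12,2,5,6, 7]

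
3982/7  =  3982/7 = 568.86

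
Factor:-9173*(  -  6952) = 63770696 = 2^3*11^1  *  79^1*9173^1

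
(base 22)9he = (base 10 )4744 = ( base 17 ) G71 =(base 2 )1001010001000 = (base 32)4K8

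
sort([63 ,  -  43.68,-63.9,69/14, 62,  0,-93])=[ -93,  -  63.9  ,-43.68, 0,69/14, 62,  63] 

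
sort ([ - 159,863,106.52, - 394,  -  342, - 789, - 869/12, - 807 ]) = [ - 807, - 789, - 394, - 342, - 159,-869/12,106.52,  863]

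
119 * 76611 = 9116709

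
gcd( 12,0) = 12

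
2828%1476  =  1352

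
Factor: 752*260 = 2^6 * 5^1*13^1*47^1 = 195520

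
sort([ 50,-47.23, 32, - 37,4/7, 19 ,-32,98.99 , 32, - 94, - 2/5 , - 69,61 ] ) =[ - 94, - 69,  -  47.23, - 37, - 32  , - 2/5,4/7,19 , 32, 32, 50, 61, 98.99 ]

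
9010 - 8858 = 152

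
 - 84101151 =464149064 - 548250215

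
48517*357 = 17320569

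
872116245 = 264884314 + 607231931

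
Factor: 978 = 2^1*3^1*163^1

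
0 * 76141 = 0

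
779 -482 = 297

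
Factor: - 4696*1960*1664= -2^13*5^1*7^2*13^1*587^1 = -15315722240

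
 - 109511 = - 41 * 2671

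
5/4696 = 5/4696 = 0.00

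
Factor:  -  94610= - 2^1*5^1*9461^1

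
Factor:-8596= - 2^2*7^1*307^1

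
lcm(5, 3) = 15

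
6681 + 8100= 14781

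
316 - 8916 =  - 8600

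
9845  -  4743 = 5102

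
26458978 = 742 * 35659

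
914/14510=457/7255 =0.06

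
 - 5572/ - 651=796/93 = 8.56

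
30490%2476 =778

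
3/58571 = 3/58571 = 0.00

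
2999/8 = 374 + 7/8 = 374.88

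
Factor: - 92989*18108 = - 2^2*3^2*13^1*23^1*311^1*503^1=- 1683844812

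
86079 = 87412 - 1333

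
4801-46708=-41907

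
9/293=9/293= 0.03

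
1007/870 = 1 + 137/870 = 1.16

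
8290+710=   9000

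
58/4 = 14  +  1/2 = 14.50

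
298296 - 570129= - 271833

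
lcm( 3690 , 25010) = 225090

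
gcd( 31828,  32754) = 2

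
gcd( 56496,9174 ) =66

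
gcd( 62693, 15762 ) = 71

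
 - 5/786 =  - 5/786 = -0.01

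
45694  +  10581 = 56275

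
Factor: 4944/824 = 6=2^1*3^1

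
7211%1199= 17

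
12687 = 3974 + 8713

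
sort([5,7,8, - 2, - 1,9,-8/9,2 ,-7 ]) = [ - 7 ,-2, - 1, - 8/9,2,5  ,  7, 8,9] 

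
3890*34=132260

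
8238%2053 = 26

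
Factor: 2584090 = 2^1 * 5^1*79^1*3271^1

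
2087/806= 2 + 475/806=2.59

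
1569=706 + 863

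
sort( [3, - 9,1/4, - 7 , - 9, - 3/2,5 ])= [ - 9,-9, - 7 , - 3/2,1/4,3,5]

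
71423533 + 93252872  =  164676405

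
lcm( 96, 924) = 7392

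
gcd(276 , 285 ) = 3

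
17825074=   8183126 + 9641948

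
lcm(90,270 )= 270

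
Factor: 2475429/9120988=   2^(-2)*3^1 * 11^1*19^(  -  1)*43^( -1) * 2791^(- 1) * 75013^1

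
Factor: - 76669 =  - 43^1*1783^1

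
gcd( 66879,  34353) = 9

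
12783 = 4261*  3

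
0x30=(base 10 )48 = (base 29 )1J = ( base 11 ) 44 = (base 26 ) 1M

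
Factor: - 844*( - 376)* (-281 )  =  -89173664 = - 2^5 * 47^1*211^1 * 281^1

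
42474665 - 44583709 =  - 2109044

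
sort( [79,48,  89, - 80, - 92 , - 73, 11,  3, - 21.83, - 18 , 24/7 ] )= [ - 92, - 80 ,  -  73, - 21.83,  -  18,3 , 24/7, 11,48, 79, 89]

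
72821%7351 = 6662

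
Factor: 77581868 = 2^2*7^1*13^1*131^1*1627^1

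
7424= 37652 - 30228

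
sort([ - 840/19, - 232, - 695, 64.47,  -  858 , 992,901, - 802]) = [ - 858, - 802, - 695,-232 ,-840/19, 64.47, 901,  992]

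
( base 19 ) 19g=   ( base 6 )2312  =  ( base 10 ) 548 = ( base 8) 1044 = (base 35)fn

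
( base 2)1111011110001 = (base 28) A2P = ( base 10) 7921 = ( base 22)G81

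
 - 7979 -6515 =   -  14494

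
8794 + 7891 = 16685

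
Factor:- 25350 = -2^1*3^1*5^2*13^2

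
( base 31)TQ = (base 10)925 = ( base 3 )1021021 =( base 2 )1110011101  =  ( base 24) 1ED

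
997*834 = 831498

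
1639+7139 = 8778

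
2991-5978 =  - 2987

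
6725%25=0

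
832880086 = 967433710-134553624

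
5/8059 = 5/8059 = 0.00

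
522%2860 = 522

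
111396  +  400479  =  511875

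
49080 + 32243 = 81323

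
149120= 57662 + 91458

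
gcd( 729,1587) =3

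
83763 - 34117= 49646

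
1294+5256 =6550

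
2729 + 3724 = 6453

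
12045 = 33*365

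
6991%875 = 866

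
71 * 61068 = 4335828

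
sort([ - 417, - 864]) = [ - 864, - 417 ]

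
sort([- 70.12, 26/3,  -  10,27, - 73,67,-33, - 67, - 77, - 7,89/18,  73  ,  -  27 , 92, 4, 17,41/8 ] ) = [ - 77,-73, - 70.12, - 67, - 33, - 27, - 10, - 7,4 , 89/18,41/8,26/3,17,27,67 , 73,92]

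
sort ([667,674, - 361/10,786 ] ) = [ - 361/10, 667, 674, 786]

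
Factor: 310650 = 2^1 * 3^1*5^2*19^1*109^1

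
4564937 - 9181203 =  - 4616266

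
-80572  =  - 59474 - 21098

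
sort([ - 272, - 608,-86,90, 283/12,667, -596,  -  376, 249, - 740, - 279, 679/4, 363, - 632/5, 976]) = [ - 740, - 608, -596,  -  376 , - 279, - 272, - 632/5, - 86,283/12,  90, 679/4,249,363, 667, 976]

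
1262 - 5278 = - 4016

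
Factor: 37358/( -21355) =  - 2^1 * 5^( - 1)*4271^( - 1)*18679^1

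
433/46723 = 433/46723 = 0.01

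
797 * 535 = 426395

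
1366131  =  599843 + 766288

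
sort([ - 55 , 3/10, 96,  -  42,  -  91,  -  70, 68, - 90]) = [ - 91, - 90, - 70,  -  55, - 42, 3/10,68 , 96]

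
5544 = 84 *66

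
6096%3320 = 2776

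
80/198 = 40/99 = 0.40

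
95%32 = 31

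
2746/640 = 1373/320 = 4.29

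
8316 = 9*924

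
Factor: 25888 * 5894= 2^6*7^1*421^1*809^1 = 152583872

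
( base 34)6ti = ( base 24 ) dik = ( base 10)7940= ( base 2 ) 1111100000100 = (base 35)6GU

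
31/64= 31/64 = 0.48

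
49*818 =40082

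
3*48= 144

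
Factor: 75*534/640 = 4005/64=2^( - 6) * 3^2 * 5^1 * 89^1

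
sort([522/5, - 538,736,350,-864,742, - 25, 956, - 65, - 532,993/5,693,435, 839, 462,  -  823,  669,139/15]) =[- 864, -823, - 538, - 532, - 65, - 25,139/15,522/5,993/5,350, 435,  462,669,693, 736, 742,839,956]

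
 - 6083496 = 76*( -80046)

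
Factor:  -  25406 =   -  2^1*12703^1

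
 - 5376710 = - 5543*970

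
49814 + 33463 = 83277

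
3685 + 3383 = 7068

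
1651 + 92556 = 94207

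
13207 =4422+8785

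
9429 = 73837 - 64408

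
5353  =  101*53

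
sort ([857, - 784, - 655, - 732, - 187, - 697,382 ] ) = [- 784, - 732, - 697, - 655, - 187,382,857] 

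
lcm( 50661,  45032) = 405288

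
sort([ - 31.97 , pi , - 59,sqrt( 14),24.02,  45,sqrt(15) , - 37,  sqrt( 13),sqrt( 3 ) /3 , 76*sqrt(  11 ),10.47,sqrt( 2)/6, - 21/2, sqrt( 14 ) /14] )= [ - 59, - 37, - 31.97, - 21/2,sqrt(2 )/6,sqrt(14)/14,sqrt( 3 )/3,pi,sqrt( 13),sqrt( 14 ), sqrt ( 15 ), 10.47, 24.02,45, 76*sqrt(11)] 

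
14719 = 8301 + 6418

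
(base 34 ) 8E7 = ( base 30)aob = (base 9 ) 14312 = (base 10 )9731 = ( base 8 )23003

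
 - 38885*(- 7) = 272195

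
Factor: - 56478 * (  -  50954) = 2^2*3^1*73^1*349^1*9413^1=2877780012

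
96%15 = 6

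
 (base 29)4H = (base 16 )85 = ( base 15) 8D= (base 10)133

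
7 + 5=12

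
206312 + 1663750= 1870062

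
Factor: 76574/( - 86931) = -2^1*3^( - 2)* 13^(-1)*743^ ( - 1 ) * 38287^1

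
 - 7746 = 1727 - 9473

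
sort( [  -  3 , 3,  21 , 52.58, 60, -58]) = [  -  58, - 3,3 , 21,52.58,60]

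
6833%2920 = 993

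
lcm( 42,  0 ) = 0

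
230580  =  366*630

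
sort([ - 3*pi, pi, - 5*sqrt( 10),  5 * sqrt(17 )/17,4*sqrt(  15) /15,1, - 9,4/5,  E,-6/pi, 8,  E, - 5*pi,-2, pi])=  [ - 5*sqrt( 10), - 5 *pi, - 3 * pi , - 9, - 2, - 6/pi,4/5,1,4*sqrt( 15) /15,5*sqrt(17 ) /17,E,  E, pi, pi,8]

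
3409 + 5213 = 8622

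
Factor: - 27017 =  - 27017^1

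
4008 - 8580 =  - 4572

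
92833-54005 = 38828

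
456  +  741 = 1197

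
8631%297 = 18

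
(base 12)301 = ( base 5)3213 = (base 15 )1dd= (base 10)433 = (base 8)661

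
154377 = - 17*( - 9081)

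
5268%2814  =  2454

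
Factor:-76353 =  - 3^1*31^1*821^1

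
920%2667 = 920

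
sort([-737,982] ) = [ - 737, 982] 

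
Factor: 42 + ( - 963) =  -921 = - 3^1*307^1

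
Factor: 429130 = 2^1 * 5^1*13^1*3301^1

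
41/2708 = 41/2708=0.02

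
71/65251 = 71/65251 = 0.00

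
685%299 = 87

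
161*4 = 644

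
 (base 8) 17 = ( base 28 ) f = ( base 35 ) f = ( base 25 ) F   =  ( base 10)15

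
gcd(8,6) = 2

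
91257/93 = 981+8/31 = 981.26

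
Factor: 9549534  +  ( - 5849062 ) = 3700472 = 2^3 * 83^1*5573^1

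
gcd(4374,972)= 486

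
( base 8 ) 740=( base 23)kk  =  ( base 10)480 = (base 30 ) G0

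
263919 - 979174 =- 715255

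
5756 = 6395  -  639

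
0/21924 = 0 = 0.00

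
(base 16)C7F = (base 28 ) 427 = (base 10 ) 3199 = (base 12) 1a27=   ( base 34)2Q3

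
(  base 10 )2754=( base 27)3l0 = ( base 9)3700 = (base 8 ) 5302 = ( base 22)5F4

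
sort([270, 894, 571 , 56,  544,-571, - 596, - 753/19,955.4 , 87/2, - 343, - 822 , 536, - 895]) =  [- 895 ,  -  822 , - 596, - 571, - 343, - 753/19,87/2, 56, 270,536,544, 571, 894,955.4 ] 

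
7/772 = 7/772 = 0.01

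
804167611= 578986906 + 225180705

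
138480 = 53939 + 84541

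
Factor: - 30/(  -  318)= 5/53 = 5^1*53^( - 1) 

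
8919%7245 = 1674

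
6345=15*423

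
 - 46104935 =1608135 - 47713070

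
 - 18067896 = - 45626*396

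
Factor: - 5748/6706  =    -  2^1*3^1*7^( - 1) = -6/7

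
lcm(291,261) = 25317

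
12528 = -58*( - 216) 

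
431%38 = 13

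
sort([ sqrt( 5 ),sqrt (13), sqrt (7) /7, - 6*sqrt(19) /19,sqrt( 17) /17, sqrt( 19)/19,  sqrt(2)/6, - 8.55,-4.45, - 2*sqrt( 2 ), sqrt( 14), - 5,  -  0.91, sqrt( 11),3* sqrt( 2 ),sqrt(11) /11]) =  [ - 8.55,-5, - 4.45, - 2*sqrt( 2), - 6*sqrt(19)/19, - 0.91, sqrt( 19 )/19 , sqrt( 2)/6,sqrt ( 17)/17,sqrt(11) /11, sqrt(7)/7,sqrt( 5 ), sqrt( 11),  sqrt( 13), sqrt( 14), 3* sqrt( 2 )] 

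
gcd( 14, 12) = 2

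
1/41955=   1/41955 = 0.00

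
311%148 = 15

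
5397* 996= 5375412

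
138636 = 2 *69318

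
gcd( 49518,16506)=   16506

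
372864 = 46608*8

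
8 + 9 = 17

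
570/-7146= - 95/1191=   - 0.08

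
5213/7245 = 5213/7245 = 0.72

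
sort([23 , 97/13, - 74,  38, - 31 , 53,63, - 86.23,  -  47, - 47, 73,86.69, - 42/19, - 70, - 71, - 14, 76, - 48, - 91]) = [ - 91, - 86.23, - 74, - 71, - 70, - 48,- 47,-47  , - 31 , - 14, - 42/19 , 97/13,  23, 38, 53, 63, 73,  76, 86.69 ] 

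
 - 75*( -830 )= 62250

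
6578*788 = 5183464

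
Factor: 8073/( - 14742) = - 2^( - 1 ) * 3^( - 1 ) * 7^( - 1)*23^1 = -23/42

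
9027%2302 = 2121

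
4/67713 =4/67713 = 0.00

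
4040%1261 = 257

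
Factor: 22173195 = 3^1 * 5^1*11^1*61^1*2203^1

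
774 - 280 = 494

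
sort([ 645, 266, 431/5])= [431/5,266, 645] 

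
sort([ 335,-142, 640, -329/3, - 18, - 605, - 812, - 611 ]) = [ - 812,-611, - 605,  -  142,  -  329/3, - 18,335,  640 ]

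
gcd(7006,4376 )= 2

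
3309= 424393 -421084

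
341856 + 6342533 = 6684389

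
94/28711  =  94/28711 = 0.00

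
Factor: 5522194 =2^1*2761097^1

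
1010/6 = 168 + 1/3 = 168.33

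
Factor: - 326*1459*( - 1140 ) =542222760  =  2^3*3^1*5^1*19^1*163^1*1459^1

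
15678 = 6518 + 9160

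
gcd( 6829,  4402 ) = 1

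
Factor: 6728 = 2^3*29^2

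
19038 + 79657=98695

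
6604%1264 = 284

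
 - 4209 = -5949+1740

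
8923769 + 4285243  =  13209012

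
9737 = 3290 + 6447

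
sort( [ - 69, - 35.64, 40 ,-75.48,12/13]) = [ - 75.48, - 69,-35.64,12/13, 40 ]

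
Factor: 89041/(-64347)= - 3^( - 1) * 89^ ( - 1)*241^( - 1)*89041^1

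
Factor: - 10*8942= - 2^2*5^1*17^1*263^1 = - 89420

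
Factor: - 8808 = -2^3*3^1*367^1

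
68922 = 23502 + 45420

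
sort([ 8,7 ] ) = [ 7,8 ]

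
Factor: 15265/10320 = 71/48= 2^(-4 )*3^( - 1 )*71^1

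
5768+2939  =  8707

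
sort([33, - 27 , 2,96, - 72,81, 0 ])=[ - 72,-27,0,2,33,81,96 ]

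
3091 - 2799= 292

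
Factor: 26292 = 2^2*3^1*7^1*313^1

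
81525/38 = 81525/38= 2145.39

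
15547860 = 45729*340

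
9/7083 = 1/787 = 0.00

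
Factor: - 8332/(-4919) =2^2*2083^1 * 4919^ (  -  1 )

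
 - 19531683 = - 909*21487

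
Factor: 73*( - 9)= - 3^2*73^1 =- 657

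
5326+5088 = 10414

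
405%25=5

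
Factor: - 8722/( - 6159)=2^1*3^( - 1 )*7^2*89^1*2053^ (-1) 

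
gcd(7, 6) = 1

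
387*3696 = 1430352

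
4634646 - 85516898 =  -80882252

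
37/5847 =37/5847 = 0.01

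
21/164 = 21/164 = 0.13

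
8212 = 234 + 7978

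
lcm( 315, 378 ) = 1890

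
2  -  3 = -1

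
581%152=125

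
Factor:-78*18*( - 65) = 91260 =2^2*3^3*5^1* 13^2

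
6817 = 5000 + 1817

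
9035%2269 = 2228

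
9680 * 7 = 67760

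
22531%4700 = 3731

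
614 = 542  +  72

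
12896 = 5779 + 7117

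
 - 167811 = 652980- 820791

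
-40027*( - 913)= 36544651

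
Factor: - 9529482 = -2^1*3^1*877^1 * 1811^1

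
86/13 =86/13 =6.62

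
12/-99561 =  - 1 + 33183/33187 = -0.00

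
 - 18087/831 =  - 22 +65/277 = - 21.77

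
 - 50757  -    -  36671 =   -  14086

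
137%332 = 137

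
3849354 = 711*5414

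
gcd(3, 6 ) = 3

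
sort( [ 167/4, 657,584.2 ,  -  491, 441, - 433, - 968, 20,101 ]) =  [ - 968,- 491, - 433 , 20,167/4, 101,441,584.2, 657 ] 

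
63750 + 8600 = 72350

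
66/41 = 66/41 = 1.61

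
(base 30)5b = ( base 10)161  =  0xa1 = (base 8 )241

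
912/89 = 912/89= 10.25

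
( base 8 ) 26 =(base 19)13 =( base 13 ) 19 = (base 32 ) m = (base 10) 22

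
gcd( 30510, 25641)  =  9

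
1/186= 1/186 = 0.01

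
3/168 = 1/56 = 0.02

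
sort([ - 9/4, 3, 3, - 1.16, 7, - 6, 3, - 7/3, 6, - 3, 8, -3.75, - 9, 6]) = [ - 9, - 6, - 3.75,- 3, - 7/3, - 9/4,-1.16 , 3,3, 3, 6, 6, 7, 8]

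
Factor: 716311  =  41^1*17471^1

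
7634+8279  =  15913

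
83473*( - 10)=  -834730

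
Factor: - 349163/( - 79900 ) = 2^( - 2)*5^ ( - 2)*19^1*23^1 = 437/100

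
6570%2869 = 832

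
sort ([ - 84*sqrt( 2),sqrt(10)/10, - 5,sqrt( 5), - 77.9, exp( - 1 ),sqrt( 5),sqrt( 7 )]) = [ - 84*sqrt(2 ),-77.9, - 5,sqrt( 10 )/10,  exp ( - 1), sqrt( 5 ) , sqrt( 5),sqrt(7)] 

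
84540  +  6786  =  91326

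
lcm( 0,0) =0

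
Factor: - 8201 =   -  59^1*139^1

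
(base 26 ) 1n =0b110001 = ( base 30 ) 1j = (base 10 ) 49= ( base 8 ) 61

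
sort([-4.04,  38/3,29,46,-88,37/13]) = [-88,  -  4.04,37/13,38/3,29,46 ]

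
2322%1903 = 419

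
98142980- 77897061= 20245919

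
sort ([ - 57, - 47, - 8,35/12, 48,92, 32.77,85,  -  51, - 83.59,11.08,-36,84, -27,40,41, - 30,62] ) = [ - 83.59, - 57, - 51, - 47,- 36, - 30, - 27, - 8, 35/12, 11.08, 32.77, 40,41,48,  62,84,85,92]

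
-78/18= - 5 + 2/3 = -4.33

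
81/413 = 81/413 = 0.20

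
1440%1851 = 1440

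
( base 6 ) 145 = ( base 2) 1000001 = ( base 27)2b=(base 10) 65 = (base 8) 101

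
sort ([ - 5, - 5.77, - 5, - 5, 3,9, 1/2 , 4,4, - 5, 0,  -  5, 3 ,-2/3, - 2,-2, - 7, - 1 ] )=[ - 7, -5.77,-5, - 5, - 5,  -  5, - 5, - 2 , - 2, - 1, - 2/3 , 0,1/2, 3,3, 4,  4, 9 ] 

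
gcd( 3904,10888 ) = 8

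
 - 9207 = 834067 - 843274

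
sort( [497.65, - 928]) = [ - 928, 497.65 ]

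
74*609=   45066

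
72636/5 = 72636/5 = 14527.20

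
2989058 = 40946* 73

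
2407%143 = 119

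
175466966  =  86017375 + 89449591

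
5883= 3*1961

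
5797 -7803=  -  2006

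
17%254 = 17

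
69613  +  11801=81414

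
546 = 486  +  60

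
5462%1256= 438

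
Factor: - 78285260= -2^2*5^1*3914263^1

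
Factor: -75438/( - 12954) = 3^2*11^1*17^(  -  1) = 99/17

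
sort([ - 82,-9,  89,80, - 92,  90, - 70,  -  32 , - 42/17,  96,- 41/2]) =[ - 92,-82, - 70,-32,-41/2, - 9, - 42/17,80,89, 90 , 96 ]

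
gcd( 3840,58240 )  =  640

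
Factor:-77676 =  - 2^2*3^1*6473^1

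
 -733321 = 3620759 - 4354080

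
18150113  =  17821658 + 328455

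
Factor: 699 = 3^1*233^1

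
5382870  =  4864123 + 518747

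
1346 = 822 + 524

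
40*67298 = 2691920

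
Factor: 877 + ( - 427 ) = 450 = 2^1*3^2*5^2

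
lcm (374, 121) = 4114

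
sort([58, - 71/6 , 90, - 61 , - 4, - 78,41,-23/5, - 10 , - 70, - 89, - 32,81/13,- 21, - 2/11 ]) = [ - 89, - 78, - 70, - 61, - 32 , - 21, - 71/6, - 10, - 23/5, - 4, -2/11,81/13,41,58,90 ] 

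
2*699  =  1398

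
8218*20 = 164360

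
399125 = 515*775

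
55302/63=877+17/21 = 877.81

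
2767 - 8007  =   - 5240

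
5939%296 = 19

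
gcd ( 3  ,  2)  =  1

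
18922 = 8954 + 9968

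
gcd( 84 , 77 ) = 7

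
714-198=516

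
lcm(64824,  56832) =4148736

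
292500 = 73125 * 4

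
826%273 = 7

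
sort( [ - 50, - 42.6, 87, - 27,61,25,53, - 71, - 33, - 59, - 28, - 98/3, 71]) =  [ - 71,- 59, - 50, - 42.6, - 33  , - 98/3,  -  28,-27,25,53, 61 , 71,87]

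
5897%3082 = 2815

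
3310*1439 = 4763090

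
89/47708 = 89/47708 =0.00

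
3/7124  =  3/7124 = 0.00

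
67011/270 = 248 + 17/90 = 248.19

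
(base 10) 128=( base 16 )80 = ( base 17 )79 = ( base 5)1003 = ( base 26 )4O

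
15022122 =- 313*( - 47994)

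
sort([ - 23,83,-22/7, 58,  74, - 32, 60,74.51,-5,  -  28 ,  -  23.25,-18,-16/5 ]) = [-32,-28,-23.25,-23, - 18,- 5,  -  16/5, - 22/7,  58,  60, 74, 74.51,83 ] 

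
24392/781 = 24392/781 = 31.23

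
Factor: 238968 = 2^3 * 3^2*3319^1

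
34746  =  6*5791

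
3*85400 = 256200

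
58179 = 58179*1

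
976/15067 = 16/247 = 0.06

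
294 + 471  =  765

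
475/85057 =475/85057 = 0.01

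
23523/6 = 7841/2 = 3920.50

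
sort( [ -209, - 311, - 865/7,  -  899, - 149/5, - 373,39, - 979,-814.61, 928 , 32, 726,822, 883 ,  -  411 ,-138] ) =[ - 979, - 899, - 814.61, - 411, - 373, - 311,-209, - 138, - 865/7 , - 149/5,  32, 39, 726, 822,883, 928]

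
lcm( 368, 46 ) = 368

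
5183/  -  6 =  - 864 + 1/6 = -  863.83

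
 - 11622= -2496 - 9126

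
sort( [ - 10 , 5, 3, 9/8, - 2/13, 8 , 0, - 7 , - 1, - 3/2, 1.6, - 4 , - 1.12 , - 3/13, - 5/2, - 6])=[-10, - 7, - 6, - 4,-5/2, - 3/2,-1.12,- 1, - 3/13, - 2/13, 0,  9/8, 1.6,3 , 5,8 ]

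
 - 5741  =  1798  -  7539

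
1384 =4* 346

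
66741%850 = 441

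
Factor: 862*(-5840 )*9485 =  - 47748248800= -2^5*5^2*7^1*73^1*271^1*431^1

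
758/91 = 8+30/91 = 8.33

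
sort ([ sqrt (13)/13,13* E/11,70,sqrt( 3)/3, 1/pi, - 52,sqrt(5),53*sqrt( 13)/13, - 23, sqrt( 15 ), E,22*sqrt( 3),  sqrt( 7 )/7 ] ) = [- 52, - 23,sqrt(13 ) /13,1/pi,sqrt( 7)/7,sqrt( 3 ) /3,sqrt(5) , E , 13*E/11, sqrt( 15),53 * sqrt (13 ) /13,22*sqrt( 3), 70]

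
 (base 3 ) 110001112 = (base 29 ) ad2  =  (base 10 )8789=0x2255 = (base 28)B5P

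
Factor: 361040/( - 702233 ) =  - 2^4* 5^1 * 7^(- 1 )*43^(-1)*2333^( -1)*4513^1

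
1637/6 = 1637/6 = 272.83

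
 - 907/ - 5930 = 907/5930 = 0.15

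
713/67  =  713/67 = 10.64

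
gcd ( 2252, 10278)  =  2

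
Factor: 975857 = 975857^1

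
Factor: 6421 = 6421^1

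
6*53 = 318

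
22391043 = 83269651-60878608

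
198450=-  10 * ( - 19845)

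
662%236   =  190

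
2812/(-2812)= - 1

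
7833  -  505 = 7328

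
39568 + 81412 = 120980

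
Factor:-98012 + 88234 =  - 2^1 * 4889^1 = -  9778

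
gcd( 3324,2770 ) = 554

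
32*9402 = 300864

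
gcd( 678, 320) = 2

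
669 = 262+407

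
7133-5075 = 2058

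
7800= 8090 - 290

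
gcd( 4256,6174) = 14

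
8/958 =4/479 =0.01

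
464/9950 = 232/4975 = 0.05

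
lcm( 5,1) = 5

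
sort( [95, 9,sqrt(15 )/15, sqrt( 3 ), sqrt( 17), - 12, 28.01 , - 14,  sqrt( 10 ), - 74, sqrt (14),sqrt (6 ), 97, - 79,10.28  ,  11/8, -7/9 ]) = [ - 79, - 74,-14,-12, - 7/9,  sqrt ( 15)/15, 11/8,  sqrt( 3 ), sqrt( 6 ),sqrt( 10 ),sqrt(14 ),  sqrt( 17),9,10.28,  28.01,95, 97] 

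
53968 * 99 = 5342832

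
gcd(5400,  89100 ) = 2700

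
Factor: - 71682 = - 2^1 *3^1*13^1 * 919^1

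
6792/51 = 2264/17= 133.18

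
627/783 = 209/261 = 0.80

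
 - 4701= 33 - 4734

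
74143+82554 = 156697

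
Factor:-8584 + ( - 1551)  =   - 10135  =  - 5^1*2027^1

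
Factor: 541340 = 2^2*5^1* 27067^1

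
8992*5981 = 53781152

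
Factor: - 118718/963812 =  - 59359/481906 = - 2^ ( - 1)*59359^1*240953^( - 1 ) 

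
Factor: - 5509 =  -7^1*787^1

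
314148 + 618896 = 933044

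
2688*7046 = 18939648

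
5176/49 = 105 + 31/49 = 105.63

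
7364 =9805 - 2441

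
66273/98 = 66273/98 = 676.26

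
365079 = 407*897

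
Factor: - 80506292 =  - 2^2 *101^2  *  1973^1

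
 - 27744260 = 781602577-809346837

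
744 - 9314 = -8570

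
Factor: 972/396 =27/11= 3^3*11^( -1 ) 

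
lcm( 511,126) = 9198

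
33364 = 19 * 1756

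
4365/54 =485/6 =80.83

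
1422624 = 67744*21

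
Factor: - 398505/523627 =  - 465/611= - 3^1*5^1*13^( - 1 )*31^1*47^ ( - 1 ) 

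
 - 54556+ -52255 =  - 106811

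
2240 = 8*280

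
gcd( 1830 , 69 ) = 3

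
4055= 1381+2674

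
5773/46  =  251/2 = 125.50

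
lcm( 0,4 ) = 0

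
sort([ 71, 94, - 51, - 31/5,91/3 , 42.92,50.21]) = [  -  51,-31/5,91/3,  42.92,50.21, 71,94]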